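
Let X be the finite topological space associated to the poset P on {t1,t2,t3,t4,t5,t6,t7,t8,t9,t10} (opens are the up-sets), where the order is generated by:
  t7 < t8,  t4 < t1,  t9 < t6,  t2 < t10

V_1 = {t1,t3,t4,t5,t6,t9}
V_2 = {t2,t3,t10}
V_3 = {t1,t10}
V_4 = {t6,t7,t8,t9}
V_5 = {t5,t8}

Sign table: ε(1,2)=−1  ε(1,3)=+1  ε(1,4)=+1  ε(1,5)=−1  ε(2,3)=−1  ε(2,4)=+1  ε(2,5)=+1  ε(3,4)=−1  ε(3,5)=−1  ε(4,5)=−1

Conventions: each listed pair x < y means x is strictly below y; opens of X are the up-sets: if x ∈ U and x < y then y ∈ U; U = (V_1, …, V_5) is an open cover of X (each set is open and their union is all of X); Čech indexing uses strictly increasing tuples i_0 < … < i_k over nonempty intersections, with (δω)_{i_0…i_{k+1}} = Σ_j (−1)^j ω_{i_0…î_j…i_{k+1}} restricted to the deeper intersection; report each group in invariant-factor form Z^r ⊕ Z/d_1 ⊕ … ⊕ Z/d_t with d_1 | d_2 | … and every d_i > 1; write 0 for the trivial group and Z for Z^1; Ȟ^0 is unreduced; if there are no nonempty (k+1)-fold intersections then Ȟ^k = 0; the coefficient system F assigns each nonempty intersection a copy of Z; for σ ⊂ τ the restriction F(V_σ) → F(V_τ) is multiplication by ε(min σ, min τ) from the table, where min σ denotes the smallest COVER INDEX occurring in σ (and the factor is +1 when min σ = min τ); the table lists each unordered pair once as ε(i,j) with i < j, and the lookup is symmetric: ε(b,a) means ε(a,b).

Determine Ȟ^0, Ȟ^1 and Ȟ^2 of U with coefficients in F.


Ȟ^0 ≅ Z, Ȟ^1 ≅ Z^2, Ȟ^2 ≅ 0

nerve of the cover:
  V12={t3} V13={t1} V14={t6,t9} V15={t5} V23={t10} V45={t8}
C dims 5,6; δ0: rk 4, SNF 1^4
Ȟ^0 = (5 − 4) − 0 = 1, so Ȟ^0 ≅ Z
Ȟ^1 = (6 − 0) − 4 = 2, so Ȟ^1 ≅ Z^2
Ȟ^2 = (0 − 0) − 0 = 0, so Ȟ^2 ≅ 0


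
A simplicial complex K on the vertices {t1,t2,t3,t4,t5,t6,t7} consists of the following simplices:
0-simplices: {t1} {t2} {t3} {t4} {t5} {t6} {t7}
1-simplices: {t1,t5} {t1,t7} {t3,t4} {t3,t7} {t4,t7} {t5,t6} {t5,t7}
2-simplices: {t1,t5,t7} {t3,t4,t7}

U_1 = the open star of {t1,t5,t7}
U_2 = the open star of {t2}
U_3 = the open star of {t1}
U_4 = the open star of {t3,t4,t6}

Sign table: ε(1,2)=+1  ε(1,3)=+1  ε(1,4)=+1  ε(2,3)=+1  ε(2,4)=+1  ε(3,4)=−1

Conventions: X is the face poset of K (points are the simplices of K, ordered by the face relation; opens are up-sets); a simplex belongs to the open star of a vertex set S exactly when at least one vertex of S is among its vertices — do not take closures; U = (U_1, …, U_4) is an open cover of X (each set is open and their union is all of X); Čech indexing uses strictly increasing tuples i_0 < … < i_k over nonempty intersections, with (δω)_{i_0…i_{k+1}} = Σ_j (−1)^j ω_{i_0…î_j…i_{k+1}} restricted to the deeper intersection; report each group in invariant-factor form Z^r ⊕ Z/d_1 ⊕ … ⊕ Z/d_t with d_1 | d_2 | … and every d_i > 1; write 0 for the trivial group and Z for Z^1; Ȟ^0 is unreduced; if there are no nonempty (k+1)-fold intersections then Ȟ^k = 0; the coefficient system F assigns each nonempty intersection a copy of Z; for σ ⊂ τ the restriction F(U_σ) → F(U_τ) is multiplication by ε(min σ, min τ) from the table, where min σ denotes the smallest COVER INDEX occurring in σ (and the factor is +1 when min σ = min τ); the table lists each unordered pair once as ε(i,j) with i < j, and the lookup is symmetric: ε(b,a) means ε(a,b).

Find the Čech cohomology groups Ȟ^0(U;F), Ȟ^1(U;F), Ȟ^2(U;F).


nonempty intersections:
  U1={{t1},{t5},{t7},{t1,t5},{t1,t7},{t3,t7},{t4,t7},{t5,t6},{t5,t7},{t1,t5,t7},{t3,t4,t7}} U2={{t2}} U3={{t1},{t1,t5},{t1,t7},{t1,t5,t7}} U4={{t3},{t4},{t6},{t3,t4},{t3,t7},{t4,t7},{t5,t6},{t3,t4,t7}}
  U13={{t1},{t1,t5},{t1,t7},{t1,t5,t7}} U14={{t3,t7},{t4,t7},{t5,t6},{t3,t4,t7}}
C dims 4,2; δ0: rk 2, SNF 1^2
Ȟ^0: (4−2)−0=2 ⇒ Z^2
Ȟ^1: (2−0)−2=0 ⇒ 0
Ȟ^2: (0−0)−0=0 ⇒ 0

Ȟ^0(U;F) ≅ Z^2; Ȟ^1(U;F) ≅ 0; Ȟ^2(U;F) ≅ 0


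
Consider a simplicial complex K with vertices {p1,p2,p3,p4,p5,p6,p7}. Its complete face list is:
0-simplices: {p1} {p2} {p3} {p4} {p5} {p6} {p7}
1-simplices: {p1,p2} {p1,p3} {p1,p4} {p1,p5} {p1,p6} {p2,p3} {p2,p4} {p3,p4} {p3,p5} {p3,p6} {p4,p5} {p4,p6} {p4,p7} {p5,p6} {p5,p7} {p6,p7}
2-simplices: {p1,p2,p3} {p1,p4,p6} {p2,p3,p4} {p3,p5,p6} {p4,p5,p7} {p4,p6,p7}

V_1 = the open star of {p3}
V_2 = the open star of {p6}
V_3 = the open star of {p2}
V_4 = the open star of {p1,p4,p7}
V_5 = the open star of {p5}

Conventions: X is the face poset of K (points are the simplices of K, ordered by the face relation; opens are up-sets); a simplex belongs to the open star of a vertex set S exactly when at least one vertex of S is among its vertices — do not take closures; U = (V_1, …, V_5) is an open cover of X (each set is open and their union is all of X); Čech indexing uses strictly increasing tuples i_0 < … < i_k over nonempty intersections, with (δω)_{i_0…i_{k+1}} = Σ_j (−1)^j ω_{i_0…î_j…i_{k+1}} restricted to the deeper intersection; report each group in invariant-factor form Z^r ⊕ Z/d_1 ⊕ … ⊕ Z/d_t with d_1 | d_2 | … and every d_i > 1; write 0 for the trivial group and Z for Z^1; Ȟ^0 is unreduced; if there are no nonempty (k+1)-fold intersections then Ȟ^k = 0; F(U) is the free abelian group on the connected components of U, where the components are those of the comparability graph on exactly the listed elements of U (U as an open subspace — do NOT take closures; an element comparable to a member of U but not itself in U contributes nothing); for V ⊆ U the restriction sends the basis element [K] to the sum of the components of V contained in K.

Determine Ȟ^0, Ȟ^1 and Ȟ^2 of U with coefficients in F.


Ȟ^0 = Z,  Ȟ^1 = Z^4,  Ȟ^2 = 0

cover nerve:
  V1={{p3},{p1,p3},{p2,p3},{p3,p4},{p3,p5},{p3,p6},{p1,p2,p3},{p2,p3,p4},{p3,p5,p6}} V2={{p6},{p1,p6},{p3,p6},{p4,p6},{p5,p6},{p6,p7},{p1,p4,p6},{p3,p5,p6},{p4,p6,p7}} V3={{p2},{p1,p2},{p2,p3},{p2,p4},{p1,p2,p3},{p2,p3,p4}} V4={{p1},{p4},{p7},{p1,p2},{p1,p3},{p1,p4},{p1,p5},{p1,p6},{p2,p4},{p3,p4},{p4,p5},{p4,p6},{p4,p7},{p5,p7},{p6,p7},{p1,p2,p3},{p1,p4,p6},{p2,p3,p4},{p4,p5,p7},{p4,p6,p7}} V5={{p5},{p1,p5},{p3,p5},{p4,p5},{p5,p6},{p5,p7},{p3,p5,p6},{p4,p5,p7}}
  V12={{p3,p6},{p3,p5,p6}} V13={{p2,p3},{p1,p2,p3},{p2,p3,p4}} V14={{p1,p3},{p3,p4},{p1,p2,p3},{p2,p3,p4}} V15={{p3,p5},{p3,p5,p6}} V24={{p1,p6},{p4,p6},{p6,p7},{p1,p4,p6},{p4,p6,p7}} V25={{p5,p6},{p3,p5,p6}} V34={{p1,p2},{p2,p4},{p1,p2,p3},{p2,p3,p4}} V45={{p1,p5},{p4,p5},{p5,p7},{p4,p5,p7}}
  V125={{p3,p5,p6}} V134={{p1,p2,p3},{p2,p3,p4}}
components per intersection:
  V1: {{p3},{p1,p3},{p2,p3},{p3,p4},{p3,p5},{p3,p6},{p1,p2,p3},{p2,p3,p4},{p3,p5,p6}}
  V2: {{p6},{p1,p6},{p3,p6},{p4,p6},{p5,p6},{p6,p7},{p1,p4,p6},{p3,p5,p6},{p4,p6,p7}}
  V3: {{p2},{p1,p2},{p2,p3},{p2,p4},{p1,p2,p3},{p2,p3,p4}}
  V4: {{p1},{p4},{p7},{p1,p2},{p1,p3},{p1,p4},{p1,p5},{p1,p6},{p2,p4},{p3,p4},{p4,p5},{p4,p6},{p4,p7},{p5,p7},{p6,p7},{p1,p2,p3},{p1,p4,p6},{p2,p3,p4},{p4,p5,p7},{p4,p6,p7}}
  V5: {{p5},{p1,p5},{p3,p5},{p4,p5},{p5,p6},{p5,p7},{p3,p5,p6},{p4,p5,p7}}
  V12: {{p3,p6},{p3,p5,p6}}
  V13: {{p2,p3},{p1,p2,p3},{p2,p3,p4}}
  V14: {{p1,p3},{p1,p2,p3}} {{p3,p4},{p2,p3,p4}}
  V15: {{p3,p5},{p3,p5,p6}}
  V24: {{p1,p6},{p4,p6},{p6,p7},{p1,p4,p6},{p4,p6,p7}}
  V25: {{p5,p6},{p3,p5,p6}}
  V34: {{p1,p2},{p1,p2,p3}} {{p2,p4},{p2,p3,p4}}
  V45: {{p1,p5}} {{p4,p5},{p5,p7},{p4,p5,p7}}
  V125: {{p3,p5,p6}}
  V134: {{p1,p2,p3}} {{p2,p3,p4}}
C dims 5,11,3; δ0: rk 4, SNF 1^4; δ1: rk 3, SNF 1^3
Ȟ^0: (5−4)−0=1 ⇒ Z
Ȟ^1: (11−3)−4=4 ⇒ Z^4
Ȟ^2: (3−0)−3=0 ⇒ 0


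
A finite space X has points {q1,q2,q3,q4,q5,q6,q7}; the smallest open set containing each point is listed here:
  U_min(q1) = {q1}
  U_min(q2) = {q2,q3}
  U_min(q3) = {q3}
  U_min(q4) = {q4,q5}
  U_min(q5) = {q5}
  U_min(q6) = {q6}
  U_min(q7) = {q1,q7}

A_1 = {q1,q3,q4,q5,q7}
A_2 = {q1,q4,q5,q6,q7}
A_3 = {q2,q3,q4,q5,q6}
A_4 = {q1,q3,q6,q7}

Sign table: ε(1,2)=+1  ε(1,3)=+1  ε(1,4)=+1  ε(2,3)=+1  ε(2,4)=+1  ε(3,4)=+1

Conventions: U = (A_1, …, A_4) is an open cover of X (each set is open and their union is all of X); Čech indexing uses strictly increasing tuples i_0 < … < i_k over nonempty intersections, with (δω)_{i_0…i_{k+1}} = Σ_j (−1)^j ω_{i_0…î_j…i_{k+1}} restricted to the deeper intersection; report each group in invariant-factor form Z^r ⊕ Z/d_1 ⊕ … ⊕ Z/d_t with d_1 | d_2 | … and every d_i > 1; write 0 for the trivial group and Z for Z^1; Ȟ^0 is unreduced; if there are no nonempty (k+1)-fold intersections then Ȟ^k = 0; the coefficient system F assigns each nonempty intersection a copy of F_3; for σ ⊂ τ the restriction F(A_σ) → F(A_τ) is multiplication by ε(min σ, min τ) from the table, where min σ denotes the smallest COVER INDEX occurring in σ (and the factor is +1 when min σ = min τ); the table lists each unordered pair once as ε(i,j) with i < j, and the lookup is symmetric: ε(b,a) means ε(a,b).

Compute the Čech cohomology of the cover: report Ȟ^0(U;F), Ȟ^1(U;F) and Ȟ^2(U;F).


Ȟ^0(U;F) ≅ Z/3; Ȟ^1(U;F) ≅ 0; Ȟ^2(U;F) ≅ Z/3

nonempty intersections:
  A12={q1,q4,q5,q7} A13={q3,q4,q5} A14={q1,q3,q7} A23={q4,q5,q6} A24={q1,q6,q7} A34={q3,q6}
  A123={q4,q5} A124={q1,q7} A134={q3} A234={q6}
C dims 4,6,4; δ0: rk_F3 3; δ1: rk_F3 3
Ȟ^0: (4−3)−0=1 ⇒ Z/3
Ȟ^1: (6−3)−3=0 ⇒ 0
Ȟ^2: (4−0)−3=1 ⇒ Z/3


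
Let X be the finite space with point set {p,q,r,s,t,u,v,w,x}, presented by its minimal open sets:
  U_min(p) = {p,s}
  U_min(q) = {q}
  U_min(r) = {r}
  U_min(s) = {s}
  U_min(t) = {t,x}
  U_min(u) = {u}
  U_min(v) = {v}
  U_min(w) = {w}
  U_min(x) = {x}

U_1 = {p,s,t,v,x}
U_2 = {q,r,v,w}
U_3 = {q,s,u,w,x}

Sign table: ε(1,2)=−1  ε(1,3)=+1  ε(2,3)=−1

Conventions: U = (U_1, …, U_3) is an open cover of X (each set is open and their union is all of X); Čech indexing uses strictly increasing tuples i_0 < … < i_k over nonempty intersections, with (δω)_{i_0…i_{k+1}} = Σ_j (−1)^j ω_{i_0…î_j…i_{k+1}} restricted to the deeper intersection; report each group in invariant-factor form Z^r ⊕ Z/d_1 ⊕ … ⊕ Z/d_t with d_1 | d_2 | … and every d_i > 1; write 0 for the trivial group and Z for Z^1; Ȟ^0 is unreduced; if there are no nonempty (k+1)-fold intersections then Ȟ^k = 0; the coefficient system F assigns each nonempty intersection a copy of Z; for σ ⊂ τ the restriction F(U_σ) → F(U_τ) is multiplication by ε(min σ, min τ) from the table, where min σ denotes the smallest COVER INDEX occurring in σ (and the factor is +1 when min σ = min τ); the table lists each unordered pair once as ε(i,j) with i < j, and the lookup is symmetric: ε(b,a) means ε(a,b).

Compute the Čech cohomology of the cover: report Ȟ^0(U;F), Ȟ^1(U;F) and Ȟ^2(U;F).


Ȟ^0 ≅ Z, Ȟ^1 ≅ Z and Ȟ^2 ≅ 0

nonempty overlaps:
  U12={v} U13={s,x} U23={q,w}
C dims 3,3; δ0: rk 2, SNF 1^2
degree 0: 3−2−0 = 1 → Ȟ^0 ≅ Z
degree 1: 3−0−2 = 1 → Ȟ^1 ≅ Z
degree 2: 0−0−0 = 0 → Ȟ^2 ≅ 0


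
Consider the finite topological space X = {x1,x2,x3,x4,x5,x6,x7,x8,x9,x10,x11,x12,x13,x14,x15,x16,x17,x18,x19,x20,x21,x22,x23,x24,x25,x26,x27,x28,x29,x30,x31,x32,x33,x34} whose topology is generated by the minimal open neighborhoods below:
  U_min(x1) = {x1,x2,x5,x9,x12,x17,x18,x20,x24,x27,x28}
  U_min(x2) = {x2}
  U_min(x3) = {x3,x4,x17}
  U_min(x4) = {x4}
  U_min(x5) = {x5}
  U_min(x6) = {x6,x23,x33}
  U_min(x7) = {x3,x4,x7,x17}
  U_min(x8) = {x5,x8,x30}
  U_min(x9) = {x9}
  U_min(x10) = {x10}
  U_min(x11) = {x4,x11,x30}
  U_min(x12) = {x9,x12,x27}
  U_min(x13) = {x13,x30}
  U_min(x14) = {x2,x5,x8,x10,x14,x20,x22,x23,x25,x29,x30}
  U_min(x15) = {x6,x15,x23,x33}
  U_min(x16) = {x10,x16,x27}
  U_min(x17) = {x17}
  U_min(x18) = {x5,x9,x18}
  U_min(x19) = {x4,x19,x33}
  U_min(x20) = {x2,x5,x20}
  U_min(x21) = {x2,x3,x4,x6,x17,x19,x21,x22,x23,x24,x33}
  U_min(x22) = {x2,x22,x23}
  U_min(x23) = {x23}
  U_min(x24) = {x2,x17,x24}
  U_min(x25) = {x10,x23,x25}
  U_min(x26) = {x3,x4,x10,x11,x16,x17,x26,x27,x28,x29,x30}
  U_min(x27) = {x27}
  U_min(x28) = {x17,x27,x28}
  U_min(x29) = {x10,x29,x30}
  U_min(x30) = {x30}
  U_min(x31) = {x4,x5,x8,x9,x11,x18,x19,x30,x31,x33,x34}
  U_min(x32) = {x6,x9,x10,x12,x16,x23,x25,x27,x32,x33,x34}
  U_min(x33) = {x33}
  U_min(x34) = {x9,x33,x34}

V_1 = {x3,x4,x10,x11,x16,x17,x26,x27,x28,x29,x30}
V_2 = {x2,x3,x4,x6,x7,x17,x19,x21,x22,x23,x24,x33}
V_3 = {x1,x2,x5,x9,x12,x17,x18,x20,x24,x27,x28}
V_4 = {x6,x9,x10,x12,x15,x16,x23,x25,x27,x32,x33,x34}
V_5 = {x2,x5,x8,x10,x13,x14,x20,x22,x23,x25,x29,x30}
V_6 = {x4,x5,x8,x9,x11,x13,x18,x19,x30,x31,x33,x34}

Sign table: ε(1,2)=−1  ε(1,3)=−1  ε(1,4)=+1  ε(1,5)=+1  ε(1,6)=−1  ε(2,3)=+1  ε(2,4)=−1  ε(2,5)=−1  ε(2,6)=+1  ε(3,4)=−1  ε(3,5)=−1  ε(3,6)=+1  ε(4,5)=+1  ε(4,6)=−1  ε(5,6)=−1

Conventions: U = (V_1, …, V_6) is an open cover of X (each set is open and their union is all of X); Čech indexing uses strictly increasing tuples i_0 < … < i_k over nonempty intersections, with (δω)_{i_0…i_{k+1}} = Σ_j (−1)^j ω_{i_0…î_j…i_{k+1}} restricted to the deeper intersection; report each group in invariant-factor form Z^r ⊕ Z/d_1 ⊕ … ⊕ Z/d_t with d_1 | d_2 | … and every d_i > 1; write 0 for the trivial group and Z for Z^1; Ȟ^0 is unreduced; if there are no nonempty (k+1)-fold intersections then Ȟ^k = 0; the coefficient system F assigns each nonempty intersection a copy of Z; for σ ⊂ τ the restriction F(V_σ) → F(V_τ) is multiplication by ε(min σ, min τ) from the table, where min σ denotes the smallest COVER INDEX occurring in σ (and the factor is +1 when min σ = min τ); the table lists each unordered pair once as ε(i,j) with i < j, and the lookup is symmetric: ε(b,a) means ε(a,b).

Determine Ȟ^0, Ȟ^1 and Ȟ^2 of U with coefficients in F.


nerve simplices:
  V12={x3,x4,x17} V13={x17,x27,x28} V14={x10,x16,x27} V15={x10,x29,x30} V16={x4,x11,x30} V23={x2,x17,x24} V24={x6,x23,x33} V25={x2,x22,x23} V26={x4,x19,x33} V34={x9,x12,x27} V35={x2,x5,x20} V36={x5,x9,x18} V45={x10,x23,x25} V46={x9,x33,x34} V56={x5,x8,x13,x30}
  V123={x17} V126={x4} V134={x27} V145={x10} V156={x30} V235={x2} V245={x23} V246={x33} V346={x9} V356={x5}
C dims 6,15,10; δ0: rk 5, SNF 1^5; δ1: rk 10, SNF 1^9·2
degree 0: 6−5−0 = 1 → Ȟ^0 ≅ Z
degree 1: 15−10−5 = 0 → Ȟ^1 ≅ 0
degree 2: 10−0−10 = 0 plus torsion [2] → Ȟ^2 ≅ Z/2

Ȟ^0(U;F) ≅ Z; Ȟ^1(U;F) ≅ 0; Ȟ^2(U;F) ≅ Z/2


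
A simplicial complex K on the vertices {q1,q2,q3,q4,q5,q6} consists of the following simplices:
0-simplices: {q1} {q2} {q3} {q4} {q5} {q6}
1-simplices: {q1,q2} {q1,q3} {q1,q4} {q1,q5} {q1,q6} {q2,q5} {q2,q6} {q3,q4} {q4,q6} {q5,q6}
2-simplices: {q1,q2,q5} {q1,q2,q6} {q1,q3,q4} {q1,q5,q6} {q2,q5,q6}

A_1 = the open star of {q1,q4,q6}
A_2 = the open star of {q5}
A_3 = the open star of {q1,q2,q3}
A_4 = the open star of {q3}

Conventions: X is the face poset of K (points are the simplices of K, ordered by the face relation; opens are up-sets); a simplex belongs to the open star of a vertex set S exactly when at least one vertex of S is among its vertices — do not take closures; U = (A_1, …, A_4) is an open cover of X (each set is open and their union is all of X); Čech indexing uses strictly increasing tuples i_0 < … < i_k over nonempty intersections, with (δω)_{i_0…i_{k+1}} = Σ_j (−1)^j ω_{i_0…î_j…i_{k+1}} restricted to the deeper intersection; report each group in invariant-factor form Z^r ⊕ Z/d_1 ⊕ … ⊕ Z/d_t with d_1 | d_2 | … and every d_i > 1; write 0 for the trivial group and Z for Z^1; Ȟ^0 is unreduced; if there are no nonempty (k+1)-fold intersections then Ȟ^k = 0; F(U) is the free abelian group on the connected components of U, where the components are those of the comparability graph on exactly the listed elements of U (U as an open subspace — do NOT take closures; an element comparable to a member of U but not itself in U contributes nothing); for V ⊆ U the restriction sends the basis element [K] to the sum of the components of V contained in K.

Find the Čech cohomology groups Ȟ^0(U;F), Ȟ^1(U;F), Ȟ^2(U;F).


nerve of the cover:
  A1={{q1},{q4},{q6},{q1,q2},{q1,q3},{q1,q4},{q1,q5},{q1,q6},{q2,q6},{q3,q4},{q4,q6},{q5,q6},{q1,q2,q5},{q1,q2,q6},{q1,q3,q4},{q1,q5,q6},{q2,q5,q6}} A2={{q5},{q1,q5},{q2,q5},{q5,q6},{q1,q2,q5},{q1,q5,q6},{q2,q5,q6}} A3={{q1},{q2},{q3},{q1,q2},{q1,q3},{q1,q4},{q1,q5},{q1,q6},{q2,q5},{q2,q6},{q3,q4},{q1,q2,q5},{q1,q2,q6},{q1,q3,q4},{q1,q5,q6},{q2,q5,q6}} A4={{q3},{q1,q3},{q3,q4},{q1,q3,q4}}
  A12={{q1,q5},{q5,q6},{q1,q2,q5},{q1,q5,q6},{q2,q5,q6}} A13={{q1},{q1,q2},{q1,q3},{q1,q4},{q1,q5},{q1,q6},{q2,q6},{q3,q4},{q1,q2,q5},{q1,q2,q6},{q1,q3,q4},{q1,q5,q6},{q2,q5,q6}} A14={{q1,q3},{q3,q4},{q1,q3,q4}} A23={{q1,q5},{q2,q5},{q1,q2,q5},{q1,q5,q6},{q2,q5,q6}} A34={{q3},{q1,q3},{q3,q4},{q1,q3,q4}}
  A123={{q1,q5},{q1,q2,q5},{q1,q5,q6},{q2,q5,q6}} A134={{q1,q3},{q3,q4},{q1,q3,q4}}
components per intersection:
  A1: {{q1},{q4},{q6},{q1,q2},{q1,q3},{q1,q4},{q1,q5},{q1,q6},{q2,q6},{q3,q4},{q4,q6},{q5,q6},{q1,q2,q5},{q1,q2,q6},{q1,q3,q4},{q1,q5,q6},{q2,q5,q6}}
  A2: {{q5},{q1,q5},{q2,q5},{q5,q6},{q1,q2,q5},{q1,q5,q6},{q2,q5,q6}}
  A3: {{q1},{q2},{q3},{q1,q2},{q1,q3},{q1,q4},{q1,q5},{q1,q6},{q2,q5},{q2,q6},{q3,q4},{q1,q2,q5},{q1,q2,q6},{q1,q3,q4},{q1,q5,q6},{q2,q5,q6}}
  A4: {{q3},{q1,q3},{q3,q4},{q1,q3,q4}}
  A12: {{q1,q5},{q5,q6},{q1,q2,q5},{q1,q5,q6},{q2,q5,q6}}
  A13: {{q1},{q1,q2},{q1,q3},{q1,q4},{q1,q5},{q1,q6},{q2,q6},{q3,q4},{q1,q2,q5},{q1,q2,q6},{q1,q3,q4},{q1,q5,q6},{q2,q5,q6}}
  A14: {{q1,q3},{q3,q4},{q1,q3,q4}}
  A23: {{q1,q5},{q2,q5},{q1,q2,q5},{q1,q5,q6},{q2,q5,q6}}
  A34: {{q3},{q1,q3},{q3,q4},{q1,q3,q4}}
  A123: {{q1,q5},{q1,q2,q5},{q1,q5,q6}} {{q2,q5,q6}}
  A134: {{q1,q3},{q3,q4},{q1,q3,q4}}
C dims 4,5,3; δ0: rk 3, SNF 1^3; δ1: rk 2, SNF 1^2
Ȟ^0 = (4 − 3) − 0 = 1, so Ȟ^0 ≅ Z
Ȟ^1 = (5 − 2) − 3 = 0, so Ȟ^1 ≅ 0
Ȟ^2 = (3 − 0) − 2 = 1, so Ȟ^2 ≅ Z

Ȟ^0 = Z,  Ȟ^1 = 0,  Ȟ^2 = Z


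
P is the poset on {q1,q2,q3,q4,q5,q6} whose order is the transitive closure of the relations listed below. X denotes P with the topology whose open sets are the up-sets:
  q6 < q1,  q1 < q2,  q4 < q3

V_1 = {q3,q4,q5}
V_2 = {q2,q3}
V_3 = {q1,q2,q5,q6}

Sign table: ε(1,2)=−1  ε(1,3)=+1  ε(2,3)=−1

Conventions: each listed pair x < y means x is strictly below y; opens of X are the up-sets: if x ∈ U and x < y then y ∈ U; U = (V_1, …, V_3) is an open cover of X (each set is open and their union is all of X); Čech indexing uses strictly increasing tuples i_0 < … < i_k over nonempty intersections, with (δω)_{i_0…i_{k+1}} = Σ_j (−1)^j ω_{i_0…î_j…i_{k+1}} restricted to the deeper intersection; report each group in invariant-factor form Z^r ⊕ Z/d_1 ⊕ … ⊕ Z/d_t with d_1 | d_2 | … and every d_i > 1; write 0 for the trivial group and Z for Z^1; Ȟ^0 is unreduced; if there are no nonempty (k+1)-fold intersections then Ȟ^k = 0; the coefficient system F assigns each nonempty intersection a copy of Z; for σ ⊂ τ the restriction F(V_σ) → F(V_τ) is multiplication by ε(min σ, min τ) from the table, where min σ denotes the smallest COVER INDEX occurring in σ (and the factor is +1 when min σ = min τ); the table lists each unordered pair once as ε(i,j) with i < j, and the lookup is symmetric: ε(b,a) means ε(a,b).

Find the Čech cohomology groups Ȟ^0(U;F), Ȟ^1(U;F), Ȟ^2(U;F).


nerve simplices:
  V12={q3} V13={q5} V23={q2}
C dims 3,3; δ0: rk 2, SNF 1^2
degree 0: 3−2−0 = 1 → Ȟ^0 ≅ Z
degree 1: 3−0−2 = 1 → Ȟ^1 ≅ Z
degree 2: 0−0−0 = 0 → Ȟ^2 ≅ 0

Ȟ^0(U;F) ≅ Z, Ȟ^1(U;F) ≅ Z and Ȟ^2(U;F) ≅ 0


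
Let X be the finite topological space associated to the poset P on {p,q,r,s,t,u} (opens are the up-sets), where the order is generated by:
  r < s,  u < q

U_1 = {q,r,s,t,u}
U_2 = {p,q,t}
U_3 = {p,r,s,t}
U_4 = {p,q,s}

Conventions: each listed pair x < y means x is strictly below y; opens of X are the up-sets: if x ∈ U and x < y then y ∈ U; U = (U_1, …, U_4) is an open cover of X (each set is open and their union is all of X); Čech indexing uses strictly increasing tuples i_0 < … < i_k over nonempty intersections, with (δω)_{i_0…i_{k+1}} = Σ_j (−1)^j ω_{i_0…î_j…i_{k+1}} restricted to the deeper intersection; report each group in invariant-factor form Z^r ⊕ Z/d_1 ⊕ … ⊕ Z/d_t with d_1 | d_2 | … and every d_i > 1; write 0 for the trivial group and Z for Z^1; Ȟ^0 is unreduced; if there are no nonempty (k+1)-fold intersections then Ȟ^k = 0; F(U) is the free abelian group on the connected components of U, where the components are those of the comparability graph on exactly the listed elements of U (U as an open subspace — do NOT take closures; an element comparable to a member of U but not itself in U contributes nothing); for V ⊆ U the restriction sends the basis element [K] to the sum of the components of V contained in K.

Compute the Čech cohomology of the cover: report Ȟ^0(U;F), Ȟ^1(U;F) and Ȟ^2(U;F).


Ȟ^0 = Z^4,  Ȟ^1 = 0,  Ȟ^2 = 0

nonempty intersections:
  U12={q,t} U13={r,s,t} U14={q,s} U23={p,t} U24={p,q} U34={p,s}
  U123={t} U124={q} U134={s} U234={p}
components per intersection:
  U1: {q,u} {r,s} {t}
  U2: {p} {q} {t}
  U3: {p} {r,s} {t}
  U4: {p} {q} {s}
  U12: {q} {t}
  U13: {r,s} {t}
  U14: {q} {s}
  U23: {p} {t}
  U24: {p} {q}
  U34: {p} {s}
  U123: {t}
  U124: {q}
  U134: {s}
  U234: {p}
C dims 12,12,4; δ0: rk 8, SNF 1^8; δ1: rk 4, SNF 1^4
Ȟ^0: (12−8)−0=4 ⇒ Z^4
Ȟ^1: (12−4)−8=0 ⇒ 0
Ȟ^2: (4−0)−4=0 ⇒ 0


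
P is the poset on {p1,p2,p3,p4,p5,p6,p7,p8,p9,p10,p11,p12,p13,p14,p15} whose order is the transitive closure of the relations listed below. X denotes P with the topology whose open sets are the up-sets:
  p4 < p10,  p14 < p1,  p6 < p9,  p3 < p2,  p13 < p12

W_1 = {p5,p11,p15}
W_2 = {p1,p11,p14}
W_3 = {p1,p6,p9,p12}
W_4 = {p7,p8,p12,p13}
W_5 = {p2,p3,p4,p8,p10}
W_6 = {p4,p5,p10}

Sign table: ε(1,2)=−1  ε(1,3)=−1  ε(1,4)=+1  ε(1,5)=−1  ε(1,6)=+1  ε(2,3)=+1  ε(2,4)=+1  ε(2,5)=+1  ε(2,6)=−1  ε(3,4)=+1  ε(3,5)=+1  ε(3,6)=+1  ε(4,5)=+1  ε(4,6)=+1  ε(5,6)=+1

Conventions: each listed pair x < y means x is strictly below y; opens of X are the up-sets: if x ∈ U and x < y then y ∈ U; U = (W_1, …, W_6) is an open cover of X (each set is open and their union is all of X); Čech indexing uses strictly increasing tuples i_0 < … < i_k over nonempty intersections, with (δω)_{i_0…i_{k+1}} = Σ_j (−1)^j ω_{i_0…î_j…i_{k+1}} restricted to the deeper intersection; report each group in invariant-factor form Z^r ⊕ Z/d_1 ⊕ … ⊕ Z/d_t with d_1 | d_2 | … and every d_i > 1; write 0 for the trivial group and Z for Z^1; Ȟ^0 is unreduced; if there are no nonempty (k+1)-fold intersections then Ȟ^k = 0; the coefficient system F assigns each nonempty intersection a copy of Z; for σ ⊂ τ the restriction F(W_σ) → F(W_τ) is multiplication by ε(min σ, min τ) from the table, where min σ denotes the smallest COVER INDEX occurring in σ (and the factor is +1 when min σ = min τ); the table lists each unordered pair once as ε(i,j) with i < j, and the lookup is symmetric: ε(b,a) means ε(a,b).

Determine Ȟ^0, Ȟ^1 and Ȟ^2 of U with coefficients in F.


Ȟ^0(U;F) ≅ 0, Ȟ^1(U;F) ≅ Z/2 and Ȟ^2(U;F) ≅ 0

nonempty intersections:
  W12={p11} W16={p5} W23={p1} W34={p12} W45={p8} W56={p4,p10}
C dims 6,6; δ0: rk 6, SNF 1^5·2
Ȟ^0: (6−6)−0=0 ⇒ 0
Ȟ^1: (6−0)−6=0 plus torsion [2] ⇒ Z/2
Ȟ^2: (0−0)−0=0 ⇒ 0


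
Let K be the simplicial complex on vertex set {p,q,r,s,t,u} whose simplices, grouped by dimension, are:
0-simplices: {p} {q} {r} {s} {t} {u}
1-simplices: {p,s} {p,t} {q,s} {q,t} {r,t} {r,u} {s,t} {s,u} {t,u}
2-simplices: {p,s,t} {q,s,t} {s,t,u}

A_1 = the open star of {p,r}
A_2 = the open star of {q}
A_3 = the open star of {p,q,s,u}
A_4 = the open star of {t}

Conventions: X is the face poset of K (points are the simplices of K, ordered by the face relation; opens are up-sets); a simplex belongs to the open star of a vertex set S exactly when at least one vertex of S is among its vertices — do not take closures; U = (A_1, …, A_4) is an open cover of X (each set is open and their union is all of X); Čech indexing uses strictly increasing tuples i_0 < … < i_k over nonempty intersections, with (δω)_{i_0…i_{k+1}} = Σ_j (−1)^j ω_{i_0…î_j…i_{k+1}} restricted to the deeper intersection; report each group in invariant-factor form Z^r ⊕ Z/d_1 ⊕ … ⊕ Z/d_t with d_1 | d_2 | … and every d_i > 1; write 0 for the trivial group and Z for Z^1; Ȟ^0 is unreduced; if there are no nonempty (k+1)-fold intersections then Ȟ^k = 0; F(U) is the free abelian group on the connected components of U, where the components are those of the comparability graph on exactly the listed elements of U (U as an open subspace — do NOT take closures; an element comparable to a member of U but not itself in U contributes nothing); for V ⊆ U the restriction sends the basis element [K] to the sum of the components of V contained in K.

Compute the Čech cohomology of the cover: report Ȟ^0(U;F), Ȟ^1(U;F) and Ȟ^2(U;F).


nerve simplices:
  A1={{p},{r},{p,s},{p,t},{r,t},{r,u},{p,s,t}} A2={{q},{q,s},{q,t},{q,s,t}} A3={{p},{q},{s},{u},{p,s},{p,t},{q,s},{q,t},{r,u},{s,t},{s,u},{t,u},{p,s,t},{q,s,t},{s,t,u}} A4={{t},{p,t},{q,t},{r,t},{s,t},{t,u},{p,s,t},{q,s,t},{s,t,u}}
  A13={{p},{p,s},{p,t},{r,u},{p,s,t}} A14={{p,t},{r,t},{p,s,t}} A23={{q},{q,s},{q,t},{q,s,t}} A24={{q,t},{q,s,t}} A34={{p,t},{q,t},{s,t},{t,u},{p,s,t},{q,s,t},{s,t,u}}
  A134={{p,t},{p,s,t}} A234={{q,t},{q,s,t}}
components per intersection:
  A1: {{p},{p,s},{p,t},{p,s,t}} {{r},{r,t},{r,u}}
  A2: {{q},{q,s},{q,t},{q,s,t}}
  A3: {{p},{q},{s},{u},{p,s},{p,t},{q,s},{q,t},{r,u},{s,t},{s,u},{t,u},{p,s,t},{q,s,t},{s,t,u}}
  A4: {{t},{p,t},{q,t},{r,t},{s,t},{t,u},{p,s,t},{q,s,t},{s,t,u}}
  A13: {{p},{p,s},{p,t},{p,s,t}} {{r,u}}
  A14: {{p,t},{p,s,t}} {{r,t}}
  A23: {{q},{q,s},{q,t},{q,s,t}}
  A24: {{q,t},{q,s,t}}
  A34: {{p,t},{q,t},{s,t},{t,u},{p,s,t},{q,s,t},{s,t,u}}
  A134: {{p,t},{p,s,t}}
  A234: {{q,t},{q,s,t}}
C dims 5,7,2; δ0: rk 4, SNF 1^4; δ1: rk 2, SNF 1^2
degree 0: 5−4−0 = 1 → Ȟ^0 ≅ Z
degree 1: 7−2−4 = 1 → Ȟ^1 ≅ Z
degree 2: 2−0−2 = 0 → Ȟ^2 ≅ 0

Ȟ^0 = Z; Ȟ^1 = Z; Ȟ^2 = 0


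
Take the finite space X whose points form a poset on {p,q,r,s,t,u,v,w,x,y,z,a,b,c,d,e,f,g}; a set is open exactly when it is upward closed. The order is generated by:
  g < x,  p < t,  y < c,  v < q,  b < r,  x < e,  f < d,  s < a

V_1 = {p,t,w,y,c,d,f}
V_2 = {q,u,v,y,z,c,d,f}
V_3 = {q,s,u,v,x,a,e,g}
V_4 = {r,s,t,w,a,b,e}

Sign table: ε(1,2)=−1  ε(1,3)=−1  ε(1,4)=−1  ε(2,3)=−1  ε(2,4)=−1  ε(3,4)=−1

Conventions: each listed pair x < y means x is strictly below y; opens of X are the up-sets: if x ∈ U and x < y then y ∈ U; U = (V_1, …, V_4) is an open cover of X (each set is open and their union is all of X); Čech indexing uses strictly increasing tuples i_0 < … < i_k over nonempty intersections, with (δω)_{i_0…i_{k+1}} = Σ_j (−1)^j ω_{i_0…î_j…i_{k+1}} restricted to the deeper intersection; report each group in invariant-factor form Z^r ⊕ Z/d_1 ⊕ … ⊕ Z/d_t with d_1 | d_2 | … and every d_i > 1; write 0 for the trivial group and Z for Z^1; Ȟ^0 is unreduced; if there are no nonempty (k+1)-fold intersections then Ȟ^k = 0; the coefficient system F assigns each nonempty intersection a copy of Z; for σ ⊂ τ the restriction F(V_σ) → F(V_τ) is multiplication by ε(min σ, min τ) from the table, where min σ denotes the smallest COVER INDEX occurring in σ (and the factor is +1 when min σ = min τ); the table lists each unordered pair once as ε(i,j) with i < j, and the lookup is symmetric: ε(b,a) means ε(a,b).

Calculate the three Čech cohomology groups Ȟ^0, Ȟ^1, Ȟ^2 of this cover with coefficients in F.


cover nerve:
  V12={y,c,d,f} V14={t,w} V23={q,u,v} V34={s,a,e}
C dims 4,4; δ0: rk 3, SNF 1^3
Ȟ^0: (4−3)−0=1 ⇒ Z
Ȟ^1: (4−0)−3=1 ⇒ Z
Ȟ^2: (0−0)−0=0 ⇒ 0

Ȟ^0(U;F) ≅ Z; Ȟ^1(U;F) ≅ Z; Ȟ^2(U;F) ≅ 0


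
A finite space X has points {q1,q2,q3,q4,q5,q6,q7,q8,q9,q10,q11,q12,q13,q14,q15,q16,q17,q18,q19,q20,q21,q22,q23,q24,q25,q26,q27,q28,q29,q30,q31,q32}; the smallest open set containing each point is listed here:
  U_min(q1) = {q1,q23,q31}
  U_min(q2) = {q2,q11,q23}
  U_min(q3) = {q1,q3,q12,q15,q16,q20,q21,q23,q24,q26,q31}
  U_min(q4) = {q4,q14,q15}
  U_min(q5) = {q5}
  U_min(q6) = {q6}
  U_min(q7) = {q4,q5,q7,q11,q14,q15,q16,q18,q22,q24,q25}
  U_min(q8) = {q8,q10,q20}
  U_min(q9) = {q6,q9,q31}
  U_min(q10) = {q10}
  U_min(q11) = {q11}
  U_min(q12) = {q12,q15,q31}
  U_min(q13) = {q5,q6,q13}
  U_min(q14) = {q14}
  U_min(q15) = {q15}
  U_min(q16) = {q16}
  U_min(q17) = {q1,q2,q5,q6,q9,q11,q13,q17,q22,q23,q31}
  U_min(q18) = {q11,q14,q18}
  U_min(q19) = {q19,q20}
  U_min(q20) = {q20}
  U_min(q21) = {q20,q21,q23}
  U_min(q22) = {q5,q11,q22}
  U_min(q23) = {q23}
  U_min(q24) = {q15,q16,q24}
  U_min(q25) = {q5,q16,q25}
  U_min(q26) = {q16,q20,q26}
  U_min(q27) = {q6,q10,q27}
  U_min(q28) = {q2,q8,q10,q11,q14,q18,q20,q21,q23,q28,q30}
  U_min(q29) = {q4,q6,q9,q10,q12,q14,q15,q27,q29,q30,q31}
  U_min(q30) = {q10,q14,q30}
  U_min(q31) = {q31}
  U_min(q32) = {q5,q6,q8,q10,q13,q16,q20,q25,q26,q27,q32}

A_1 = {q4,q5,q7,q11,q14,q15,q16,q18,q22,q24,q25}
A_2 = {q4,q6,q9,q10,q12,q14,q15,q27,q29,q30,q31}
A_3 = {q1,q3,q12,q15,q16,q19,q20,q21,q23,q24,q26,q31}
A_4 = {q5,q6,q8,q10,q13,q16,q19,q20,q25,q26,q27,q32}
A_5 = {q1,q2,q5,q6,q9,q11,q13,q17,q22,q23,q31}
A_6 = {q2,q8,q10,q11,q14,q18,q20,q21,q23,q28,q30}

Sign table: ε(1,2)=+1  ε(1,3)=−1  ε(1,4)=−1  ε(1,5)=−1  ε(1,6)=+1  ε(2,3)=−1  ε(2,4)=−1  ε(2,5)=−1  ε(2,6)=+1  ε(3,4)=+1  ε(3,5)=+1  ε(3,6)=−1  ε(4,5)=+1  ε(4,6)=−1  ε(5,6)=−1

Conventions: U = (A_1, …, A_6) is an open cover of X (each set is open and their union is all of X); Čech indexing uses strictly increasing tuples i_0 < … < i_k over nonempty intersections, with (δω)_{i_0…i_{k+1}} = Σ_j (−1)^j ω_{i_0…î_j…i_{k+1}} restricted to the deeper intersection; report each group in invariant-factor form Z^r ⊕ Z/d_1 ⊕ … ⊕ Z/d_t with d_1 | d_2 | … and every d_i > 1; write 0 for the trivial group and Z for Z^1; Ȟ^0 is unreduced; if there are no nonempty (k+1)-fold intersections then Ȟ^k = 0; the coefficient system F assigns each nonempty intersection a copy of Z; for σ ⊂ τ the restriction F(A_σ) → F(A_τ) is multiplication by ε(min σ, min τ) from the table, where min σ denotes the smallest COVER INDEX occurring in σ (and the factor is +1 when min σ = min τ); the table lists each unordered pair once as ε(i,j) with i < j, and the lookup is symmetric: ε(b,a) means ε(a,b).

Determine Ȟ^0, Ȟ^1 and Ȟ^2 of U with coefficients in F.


nonempty intersections:
  A12={q4,q14,q15} A13={q15,q16,q24} A14={q5,q16,q25} A15={q5,q11,q22} A16={q11,q14,q18} A23={q12,q15,q31} A24={q6,q10,q27} A25={q6,q9,q31} A26={q10,q14,q30} A34={q16,q19,q20,q26} A35={q1,q23,q31} A36={q20,q21,q23} A45={q5,q6,q13} A46={q8,q10,q20} A56={q2,q11,q23}
  A123={q15} A126={q14} A134={q16} A145={q5} A156={q11} A235={q31} A245={q6} A246={q10} A346={q20} A356={q23}
C dims 6,15,10; δ0: rk 5, SNF 1^5; δ1: rk 10, SNF 1^9·2
Ȟ^0: (6−5)−0=1 ⇒ Z
Ȟ^1: (15−10)−5=0 ⇒ 0
Ȟ^2: (10−0)−10=0 plus torsion [2] ⇒ Z/2

Ȟ^0(U;F) ≅ Z,  Ȟ^1(U;F) ≅ 0,  Ȟ^2(U;F) ≅ Z/2


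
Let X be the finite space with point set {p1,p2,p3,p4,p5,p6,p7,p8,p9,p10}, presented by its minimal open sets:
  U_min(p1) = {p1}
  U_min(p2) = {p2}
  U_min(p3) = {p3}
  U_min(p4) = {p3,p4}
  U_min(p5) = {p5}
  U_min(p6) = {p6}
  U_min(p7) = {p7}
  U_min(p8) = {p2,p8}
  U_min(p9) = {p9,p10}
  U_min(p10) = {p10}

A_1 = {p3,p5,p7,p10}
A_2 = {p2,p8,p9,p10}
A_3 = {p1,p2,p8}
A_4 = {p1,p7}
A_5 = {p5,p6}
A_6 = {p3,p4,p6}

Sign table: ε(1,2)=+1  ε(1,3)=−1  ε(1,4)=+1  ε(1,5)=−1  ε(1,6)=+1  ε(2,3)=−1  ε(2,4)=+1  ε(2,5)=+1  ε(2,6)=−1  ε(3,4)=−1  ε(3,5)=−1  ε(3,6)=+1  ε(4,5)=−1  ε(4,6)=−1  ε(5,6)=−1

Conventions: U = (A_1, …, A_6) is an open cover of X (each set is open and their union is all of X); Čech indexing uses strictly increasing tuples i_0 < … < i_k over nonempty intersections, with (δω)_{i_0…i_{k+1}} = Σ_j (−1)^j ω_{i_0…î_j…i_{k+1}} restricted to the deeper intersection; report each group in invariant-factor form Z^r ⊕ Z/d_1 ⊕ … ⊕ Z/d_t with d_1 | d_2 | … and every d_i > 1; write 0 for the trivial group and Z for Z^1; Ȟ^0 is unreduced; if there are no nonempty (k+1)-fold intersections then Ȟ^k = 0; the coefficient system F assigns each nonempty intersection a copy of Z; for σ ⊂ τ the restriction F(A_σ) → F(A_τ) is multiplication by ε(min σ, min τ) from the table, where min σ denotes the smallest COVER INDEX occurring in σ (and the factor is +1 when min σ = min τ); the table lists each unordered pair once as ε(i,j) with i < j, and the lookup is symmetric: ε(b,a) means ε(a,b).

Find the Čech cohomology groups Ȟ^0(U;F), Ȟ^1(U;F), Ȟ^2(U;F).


nerve of the cover:
  A12={p10} A14={p7} A15={p5} A16={p3} A23={p2,p8} A34={p1} A56={p6}
C dims 6,7; δ0: rk 5, SNF 1^5
Ȟ^0 = (6 − 5) − 0 = 1, so Ȟ^0 ≅ Z
Ȟ^1 = (7 − 0) − 5 = 2, so Ȟ^1 ≅ Z^2
Ȟ^2 = (0 − 0) − 0 = 0, so Ȟ^2 ≅ 0

Ȟ^0 = Z, Ȟ^1 = Z^2 and Ȟ^2 = 0


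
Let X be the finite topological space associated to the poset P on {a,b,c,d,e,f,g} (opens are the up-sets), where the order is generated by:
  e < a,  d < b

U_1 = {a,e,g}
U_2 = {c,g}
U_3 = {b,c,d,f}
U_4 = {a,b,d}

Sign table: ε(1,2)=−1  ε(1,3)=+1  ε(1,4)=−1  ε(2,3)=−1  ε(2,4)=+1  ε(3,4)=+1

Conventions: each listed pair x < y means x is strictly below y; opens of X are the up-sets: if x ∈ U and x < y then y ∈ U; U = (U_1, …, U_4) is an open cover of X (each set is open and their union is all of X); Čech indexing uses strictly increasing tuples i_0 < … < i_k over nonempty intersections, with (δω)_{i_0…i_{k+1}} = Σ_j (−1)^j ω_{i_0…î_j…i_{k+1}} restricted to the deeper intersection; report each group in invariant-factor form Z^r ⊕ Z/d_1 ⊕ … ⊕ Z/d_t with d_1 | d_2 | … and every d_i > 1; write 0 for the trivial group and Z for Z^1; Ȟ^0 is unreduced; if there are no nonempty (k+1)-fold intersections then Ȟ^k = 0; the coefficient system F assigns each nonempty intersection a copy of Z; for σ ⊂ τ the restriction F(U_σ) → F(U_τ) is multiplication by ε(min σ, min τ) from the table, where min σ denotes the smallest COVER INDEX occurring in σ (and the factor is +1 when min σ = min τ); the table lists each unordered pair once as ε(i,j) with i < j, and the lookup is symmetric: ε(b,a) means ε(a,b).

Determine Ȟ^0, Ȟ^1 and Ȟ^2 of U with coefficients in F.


nerve of the cover:
  U12={g} U14={a} U23={c} U34={b,d}
C dims 4,4; δ0: rk 4, SNF 1^3·2
Ȟ^0 = (4 − 4) − 0 = 0, so Ȟ^0 ≅ 0
Ȟ^1 = (4 − 0) − 4 = 0 plus torsion [2], so Ȟ^1 ≅ Z/2
Ȟ^2 = (0 − 0) − 0 = 0, so Ȟ^2 ≅ 0

Ȟ^0 = 0, Ȟ^1 = Z/2 and Ȟ^2 = 0


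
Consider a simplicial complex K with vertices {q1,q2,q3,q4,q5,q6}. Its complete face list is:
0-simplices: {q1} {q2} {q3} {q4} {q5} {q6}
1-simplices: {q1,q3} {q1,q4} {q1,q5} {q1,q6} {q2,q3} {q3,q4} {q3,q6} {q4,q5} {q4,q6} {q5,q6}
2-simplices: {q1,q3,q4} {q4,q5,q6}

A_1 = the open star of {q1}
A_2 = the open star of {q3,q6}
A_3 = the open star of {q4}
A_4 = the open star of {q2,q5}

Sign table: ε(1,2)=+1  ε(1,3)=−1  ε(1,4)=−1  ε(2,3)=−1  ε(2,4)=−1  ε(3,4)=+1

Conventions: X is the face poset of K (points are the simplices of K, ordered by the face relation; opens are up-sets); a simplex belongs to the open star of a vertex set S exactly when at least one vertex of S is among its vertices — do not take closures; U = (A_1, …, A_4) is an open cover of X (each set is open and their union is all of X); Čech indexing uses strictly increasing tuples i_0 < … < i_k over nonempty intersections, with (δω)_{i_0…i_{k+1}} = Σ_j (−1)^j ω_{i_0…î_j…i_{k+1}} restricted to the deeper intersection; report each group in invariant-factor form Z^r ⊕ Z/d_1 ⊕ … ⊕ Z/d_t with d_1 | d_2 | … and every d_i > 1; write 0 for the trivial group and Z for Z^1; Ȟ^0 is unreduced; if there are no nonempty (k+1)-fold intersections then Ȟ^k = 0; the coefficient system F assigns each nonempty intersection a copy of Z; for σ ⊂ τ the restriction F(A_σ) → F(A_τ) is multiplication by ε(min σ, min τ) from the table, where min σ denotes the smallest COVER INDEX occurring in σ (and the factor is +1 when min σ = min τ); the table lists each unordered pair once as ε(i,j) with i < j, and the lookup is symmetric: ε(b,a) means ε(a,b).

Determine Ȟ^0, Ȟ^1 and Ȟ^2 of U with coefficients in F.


nonempty overlaps:
  A1={{q1},{q1,q3},{q1,q4},{q1,q5},{q1,q6},{q1,q3,q4}} A2={{q3},{q6},{q1,q3},{q1,q6},{q2,q3},{q3,q4},{q3,q6},{q4,q6},{q5,q6},{q1,q3,q4},{q4,q5,q6}} A3={{q4},{q1,q4},{q3,q4},{q4,q5},{q4,q6},{q1,q3,q4},{q4,q5,q6}} A4={{q2},{q5},{q1,q5},{q2,q3},{q4,q5},{q5,q6},{q4,q5,q6}}
  A12={{q1,q3},{q1,q6},{q1,q3,q4}} A13={{q1,q4},{q1,q3,q4}} A14={{q1,q5}} A23={{q3,q4},{q4,q6},{q1,q3,q4},{q4,q5,q6}} A24={{q2,q3},{q5,q6},{q4,q5,q6}} A34={{q4,q5},{q4,q5,q6}}
  A123={{q1,q3,q4}} A234={{q4,q5,q6}}
C dims 4,6,2; δ0: rk 3, SNF 1^3; δ1: rk 2, SNF 1^2
degree 0: 4−3−0 = 1 → Ȟ^0 ≅ Z
degree 1: 6−2−3 = 1 → Ȟ^1 ≅ Z
degree 2: 2−0−2 = 0 → Ȟ^2 ≅ 0

Ȟ^0 = Z, Ȟ^1 = Z, Ȟ^2 = 0


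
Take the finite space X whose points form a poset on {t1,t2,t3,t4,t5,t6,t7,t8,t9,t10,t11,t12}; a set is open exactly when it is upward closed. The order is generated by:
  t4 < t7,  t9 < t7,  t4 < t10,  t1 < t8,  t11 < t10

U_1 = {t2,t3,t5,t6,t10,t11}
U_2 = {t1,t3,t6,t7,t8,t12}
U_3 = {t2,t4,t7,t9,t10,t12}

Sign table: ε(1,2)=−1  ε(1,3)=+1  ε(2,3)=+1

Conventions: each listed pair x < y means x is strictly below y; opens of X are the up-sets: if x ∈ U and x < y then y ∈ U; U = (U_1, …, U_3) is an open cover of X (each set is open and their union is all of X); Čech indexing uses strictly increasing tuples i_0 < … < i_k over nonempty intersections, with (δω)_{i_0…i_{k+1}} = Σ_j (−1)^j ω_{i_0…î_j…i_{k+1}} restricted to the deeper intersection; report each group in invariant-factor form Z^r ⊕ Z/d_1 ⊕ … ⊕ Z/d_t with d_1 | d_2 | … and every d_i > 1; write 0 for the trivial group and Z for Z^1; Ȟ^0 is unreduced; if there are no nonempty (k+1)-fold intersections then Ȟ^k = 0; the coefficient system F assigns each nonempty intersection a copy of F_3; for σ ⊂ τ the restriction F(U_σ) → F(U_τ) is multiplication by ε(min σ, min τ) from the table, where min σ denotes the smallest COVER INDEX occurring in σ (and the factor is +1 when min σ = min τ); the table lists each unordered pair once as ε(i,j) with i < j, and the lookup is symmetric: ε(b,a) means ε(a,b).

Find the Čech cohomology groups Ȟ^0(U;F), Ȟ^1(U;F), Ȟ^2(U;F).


nerve of the cover:
  U12={t3,t6} U13={t2,t10} U23={t7,t12}
C dims 3,3; δ0: rk_F3 3
Ȟ^0 = (3 − 3) − 0 = 0, so Ȟ^0 ≅ 0
Ȟ^1 = (3 − 0) − 3 = 0, so Ȟ^1 ≅ 0
Ȟ^2 = (0 − 0) − 0 = 0, so Ȟ^2 ≅ 0

Ȟ^0 ≅ 0, Ȟ^1 ≅ 0 and Ȟ^2 ≅ 0


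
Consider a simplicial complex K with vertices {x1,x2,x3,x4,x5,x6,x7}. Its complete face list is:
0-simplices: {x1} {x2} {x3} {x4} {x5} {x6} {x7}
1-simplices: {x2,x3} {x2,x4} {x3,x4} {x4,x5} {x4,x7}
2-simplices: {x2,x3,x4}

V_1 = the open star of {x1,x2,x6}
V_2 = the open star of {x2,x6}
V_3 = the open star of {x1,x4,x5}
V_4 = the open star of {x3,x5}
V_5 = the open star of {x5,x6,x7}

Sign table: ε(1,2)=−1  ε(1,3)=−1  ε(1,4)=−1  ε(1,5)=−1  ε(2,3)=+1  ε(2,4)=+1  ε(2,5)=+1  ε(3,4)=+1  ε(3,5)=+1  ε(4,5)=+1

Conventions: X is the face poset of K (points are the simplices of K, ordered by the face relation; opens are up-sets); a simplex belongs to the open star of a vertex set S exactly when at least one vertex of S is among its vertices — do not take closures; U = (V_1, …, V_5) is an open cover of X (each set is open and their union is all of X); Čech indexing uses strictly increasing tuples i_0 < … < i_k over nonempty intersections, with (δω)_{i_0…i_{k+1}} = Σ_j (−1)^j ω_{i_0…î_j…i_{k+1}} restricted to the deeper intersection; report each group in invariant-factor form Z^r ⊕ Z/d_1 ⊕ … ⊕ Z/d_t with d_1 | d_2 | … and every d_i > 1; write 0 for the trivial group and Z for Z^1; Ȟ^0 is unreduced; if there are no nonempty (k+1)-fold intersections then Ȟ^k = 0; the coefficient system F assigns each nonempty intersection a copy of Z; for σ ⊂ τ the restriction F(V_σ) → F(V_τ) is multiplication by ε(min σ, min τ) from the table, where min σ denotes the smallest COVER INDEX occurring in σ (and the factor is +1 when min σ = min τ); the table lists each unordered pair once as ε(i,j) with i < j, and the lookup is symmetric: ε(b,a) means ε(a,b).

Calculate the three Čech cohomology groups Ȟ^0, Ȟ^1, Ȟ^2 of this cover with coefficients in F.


Ȟ^0 ≅ Z, Ȟ^1 ≅ Z and Ȟ^2 ≅ 0

nerve simplices:
  V1={{x1},{x2},{x6},{x2,x3},{x2,x4},{x2,x3,x4}} V2={{x2},{x6},{x2,x3},{x2,x4},{x2,x3,x4}} V3={{x1},{x4},{x5},{x2,x4},{x3,x4},{x4,x5},{x4,x7},{x2,x3,x4}} V4={{x3},{x5},{x2,x3},{x3,x4},{x4,x5},{x2,x3,x4}} V5={{x5},{x6},{x7},{x4,x5},{x4,x7}}
  V12={{x2},{x6},{x2,x3},{x2,x4},{x2,x3,x4}} V13={{x1},{x2,x4},{x2,x3,x4}} V14={{x2,x3},{x2,x3,x4}} V15={{x6}} V23={{x2,x4},{x2,x3,x4}} V24={{x2,x3},{x2,x3,x4}} V25={{x6}} V34={{x5},{x3,x4},{x4,x5},{x2,x3,x4}} V35={{x5},{x4,x5},{x4,x7}} V45={{x5},{x4,x5}}
  V123={{x2,x4},{x2,x3,x4}} V124={{x2,x3},{x2,x3,x4}} V125={{x6}} V134={{x2,x3,x4}} V234={{x2,x3,x4}} V345={{x5},{x4,x5}}
  V1234={{x2,x3,x4}}
C dims 5,10,6,1; δ0: rk 4, SNF 1^4; δ1: rk 5, SNF 1^5; δ2: rk 1, SNF 1^1
degree 0: 5−4−0 = 1 → Ȟ^0 ≅ Z
degree 1: 10−5−4 = 1 → Ȟ^1 ≅ Z
degree 2: 6−1−5 = 0 → Ȟ^2 ≅ 0
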